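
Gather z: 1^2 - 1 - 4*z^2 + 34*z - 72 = -4*z^2 + 34*z - 72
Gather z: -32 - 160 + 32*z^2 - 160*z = 32*z^2 - 160*z - 192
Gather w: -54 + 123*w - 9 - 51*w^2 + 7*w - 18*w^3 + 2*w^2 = -18*w^3 - 49*w^2 + 130*w - 63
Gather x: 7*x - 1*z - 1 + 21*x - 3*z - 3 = 28*x - 4*z - 4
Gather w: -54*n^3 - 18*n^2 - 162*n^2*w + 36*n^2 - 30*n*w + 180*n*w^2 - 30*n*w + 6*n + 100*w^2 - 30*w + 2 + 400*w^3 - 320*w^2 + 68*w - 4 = -54*n^3 + 18*n^2 + 6*n + 400*w^3 + w^2*(180*n - 220) + w*(-162*n^2 - 60*n + 38) - 2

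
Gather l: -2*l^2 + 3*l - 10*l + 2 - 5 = -2*l^2 - 7*l - 3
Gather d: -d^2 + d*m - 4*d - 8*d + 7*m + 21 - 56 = -d^2 + d*(m - 12) + 7*m - 35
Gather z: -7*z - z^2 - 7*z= -z^2 - 14*z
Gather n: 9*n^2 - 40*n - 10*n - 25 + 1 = 9*n^2 - 50*n - 24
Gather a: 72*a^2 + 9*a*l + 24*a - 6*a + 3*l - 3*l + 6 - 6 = 72*a^2 + a*(9*l + 18)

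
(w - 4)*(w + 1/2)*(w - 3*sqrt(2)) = w^3 - 3*sqrt(2)*w^2 - 7*w^2/2 - 2*w + 21*sqrt(2)*w/2 + 6*sqrt(2)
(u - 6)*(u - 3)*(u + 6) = u^3 - 3*u^2 - 36*u + 108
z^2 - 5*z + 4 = (z - 4)*(z - 1)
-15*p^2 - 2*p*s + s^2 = (-5*p + s)*(3*p + s)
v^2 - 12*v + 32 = (v - 8)*(v - 4)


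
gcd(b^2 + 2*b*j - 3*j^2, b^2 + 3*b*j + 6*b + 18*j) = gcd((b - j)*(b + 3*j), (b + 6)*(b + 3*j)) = b + 3*j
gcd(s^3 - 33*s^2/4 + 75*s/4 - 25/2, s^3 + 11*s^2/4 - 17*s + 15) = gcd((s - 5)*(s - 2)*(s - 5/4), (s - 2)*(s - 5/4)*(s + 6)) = s^2 - 13*s/4 + 5/2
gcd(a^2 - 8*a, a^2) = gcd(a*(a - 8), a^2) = a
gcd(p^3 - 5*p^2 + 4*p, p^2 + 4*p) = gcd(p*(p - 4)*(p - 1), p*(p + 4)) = p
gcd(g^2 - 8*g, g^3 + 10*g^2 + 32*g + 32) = 1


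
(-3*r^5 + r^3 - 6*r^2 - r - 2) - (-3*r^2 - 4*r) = -3*r^5 + r^3 - 3*r^2 + 3*r - 2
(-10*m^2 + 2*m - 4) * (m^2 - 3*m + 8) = -10*m^4 + 32*m^3 - 90*m^2 + 28*m - 32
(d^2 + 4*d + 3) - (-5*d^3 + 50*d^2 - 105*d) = 5*d^3 - 49*d^2 + 109*d + 3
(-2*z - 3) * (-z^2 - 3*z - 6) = 2*z^3 + 9*z^2 + 21*z + 18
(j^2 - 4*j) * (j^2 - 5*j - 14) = j^4 - 9*j^3 + 6*j^2 + 56*j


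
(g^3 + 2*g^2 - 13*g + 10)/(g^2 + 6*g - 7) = (g^2 + 3*g - 10)/(g + 7)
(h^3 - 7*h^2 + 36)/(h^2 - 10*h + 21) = (h^2 - 4*h - 12)/(h - 7)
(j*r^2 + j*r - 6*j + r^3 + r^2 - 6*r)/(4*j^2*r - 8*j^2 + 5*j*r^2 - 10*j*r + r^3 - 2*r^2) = (r + 3)/(4*j + r)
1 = 1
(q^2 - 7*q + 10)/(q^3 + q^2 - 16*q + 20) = (q - 5)/(q^2 + 3*q - 10)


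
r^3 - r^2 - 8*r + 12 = (r - 2)^2*(r + 3)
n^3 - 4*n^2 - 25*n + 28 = (n - 7)*(n - 1)*(n + 4)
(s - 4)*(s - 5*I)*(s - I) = s^3 - 4*s^2 - 6*I*s^2 - 5*s + 24*I*s + 20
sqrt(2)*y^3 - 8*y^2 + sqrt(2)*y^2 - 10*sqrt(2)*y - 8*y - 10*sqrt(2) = (y - 5*sqrt(2))*(y + sqrt(2))*(sqrt(2)*y + sqrt(2))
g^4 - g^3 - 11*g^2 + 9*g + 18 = (g - 3)*(g - 2)*(g + 1)*(g + 3)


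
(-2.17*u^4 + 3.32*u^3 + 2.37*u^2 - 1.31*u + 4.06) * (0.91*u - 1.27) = -1.9747*u^5 + 5.7771*u^4 - 2.0597*u^3 - 4.202*u^2 + 5.3583*u - 5.1562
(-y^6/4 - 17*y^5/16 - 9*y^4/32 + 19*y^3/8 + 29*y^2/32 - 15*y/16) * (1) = -y^6/4 - 17*y^5/16 - 9*y^4/32 + 19*y^3/8 + 29*y^2/32 - 15*y/16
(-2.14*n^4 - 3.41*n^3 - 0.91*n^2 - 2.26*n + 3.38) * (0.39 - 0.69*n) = 1.4766*n^5 + 1.5183*n^4 - 0.702*n^3 + 1.2045*n^2 - 3.2136*n + 1.3182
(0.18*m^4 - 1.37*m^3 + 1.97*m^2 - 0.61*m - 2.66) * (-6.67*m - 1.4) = -1.2006*m^5 + 8.8859*m^4 - 11.2219*m^3 + 1.3107*m^2 + 18.5962*m + 3.724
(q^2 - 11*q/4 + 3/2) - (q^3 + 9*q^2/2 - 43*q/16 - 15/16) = -q^3 - 7*q^2/2 - q/16 + 39/16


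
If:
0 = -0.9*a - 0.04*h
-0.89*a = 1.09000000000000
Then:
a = -1.22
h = 27.56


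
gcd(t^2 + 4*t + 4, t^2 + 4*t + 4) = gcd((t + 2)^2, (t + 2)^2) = t^2 + 4*t + 4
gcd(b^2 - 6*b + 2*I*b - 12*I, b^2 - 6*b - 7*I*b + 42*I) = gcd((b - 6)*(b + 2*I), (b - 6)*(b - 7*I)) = b - 6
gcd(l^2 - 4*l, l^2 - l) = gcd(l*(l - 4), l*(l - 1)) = l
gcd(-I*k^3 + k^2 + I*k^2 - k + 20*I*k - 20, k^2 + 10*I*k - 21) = 1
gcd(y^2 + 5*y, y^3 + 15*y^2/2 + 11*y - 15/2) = y + 5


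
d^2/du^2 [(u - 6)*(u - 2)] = 2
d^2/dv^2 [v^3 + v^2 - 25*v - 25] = 6*v + 2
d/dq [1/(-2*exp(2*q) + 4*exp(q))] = (exp(q) - 1)*exp(-q)/(exp(q) - 2)^2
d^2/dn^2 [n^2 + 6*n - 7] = 2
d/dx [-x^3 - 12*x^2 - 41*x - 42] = -3*x^2 - 24*x - 41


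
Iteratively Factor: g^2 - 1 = (g - 1)*(g + 1)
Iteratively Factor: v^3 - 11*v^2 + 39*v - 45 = (v - 3)*(v^2 - 8*v + 15) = (v - 3)^2*(v - 5)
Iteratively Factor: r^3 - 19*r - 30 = (r + 3)*(r^2 - 3*r - 10) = (r - 5)*(r + 3)*(r + 2)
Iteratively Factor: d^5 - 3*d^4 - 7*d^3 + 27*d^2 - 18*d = (d - 2)*(d^4 - d^3 - 9*d^2 + 9*d) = (d - 2)*(d - 1)*(d^3 - 9*d) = d*(d - 2)*(d - 1)*(d^2 - 9) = d*(d - 3)*(d - 2)*(d - 1)*(d + 3)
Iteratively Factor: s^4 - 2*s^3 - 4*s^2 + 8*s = (s - 2)*(s^3 - 4*s) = s*(s - 2)*(s^2 - 4) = s*(s - 2)*(s + 2)*(s - 2)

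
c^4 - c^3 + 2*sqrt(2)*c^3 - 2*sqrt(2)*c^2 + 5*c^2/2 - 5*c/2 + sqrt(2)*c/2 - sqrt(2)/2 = (c - 1)*(c + sqrt(2)/2)^2*(c + sqrt(2))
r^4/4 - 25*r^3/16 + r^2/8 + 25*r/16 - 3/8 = (r/4 + 1/4)*(r - 6)*(r - 1)*(r - 1/4)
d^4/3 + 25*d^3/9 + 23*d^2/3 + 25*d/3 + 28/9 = (d/3 + 1/3)*(d + 1)*(d + 7/3)*(d + 4)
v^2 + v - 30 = (v - 5)*(v + 6)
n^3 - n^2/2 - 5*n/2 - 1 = (n - 2)*(n + 1/2)*(n + 1)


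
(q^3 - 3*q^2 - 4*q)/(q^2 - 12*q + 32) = q*(q + 1)/(q - 8)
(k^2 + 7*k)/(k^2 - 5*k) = (k + 7)/(k - 5)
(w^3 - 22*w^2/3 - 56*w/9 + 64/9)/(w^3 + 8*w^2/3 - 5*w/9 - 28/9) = (3*w^2 - 26*w + 16)/(3*w^2 + 4*w - 7)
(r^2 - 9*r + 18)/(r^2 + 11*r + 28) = (r^2 - 9*r + 18)/(r^2 + 11*r + 28)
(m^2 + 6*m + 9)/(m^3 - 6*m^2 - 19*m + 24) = (m + 3)/(m^2 - 9*m + 8)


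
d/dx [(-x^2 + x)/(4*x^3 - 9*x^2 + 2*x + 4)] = (4*x^4 - 8*x^3 + 7*x^2 - 8*x + 4)/(16*x^6 - 72*x^5 + 97*x^4 - 4*x^3 - 68*x^2 + 16*x + 16)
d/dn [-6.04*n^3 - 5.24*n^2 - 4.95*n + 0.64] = -18.12*n^2 - 10.48*n - 4.95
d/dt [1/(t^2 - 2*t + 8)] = 2*(1 - t)/(t^2 - 2*t + 8)^2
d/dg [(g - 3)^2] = 2*g - 6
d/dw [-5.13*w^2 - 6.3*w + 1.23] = -10.26*w - 6.3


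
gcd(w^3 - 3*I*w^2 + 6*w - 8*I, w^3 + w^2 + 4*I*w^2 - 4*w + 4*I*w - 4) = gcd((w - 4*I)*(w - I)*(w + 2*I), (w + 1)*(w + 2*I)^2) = w + 2*I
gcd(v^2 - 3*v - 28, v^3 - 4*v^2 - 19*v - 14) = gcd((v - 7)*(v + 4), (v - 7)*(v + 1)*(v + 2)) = v - 7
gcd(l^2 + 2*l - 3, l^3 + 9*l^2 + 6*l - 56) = 1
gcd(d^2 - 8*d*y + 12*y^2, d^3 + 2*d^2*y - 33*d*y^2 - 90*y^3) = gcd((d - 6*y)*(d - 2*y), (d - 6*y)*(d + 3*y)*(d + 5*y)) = -d + 6*y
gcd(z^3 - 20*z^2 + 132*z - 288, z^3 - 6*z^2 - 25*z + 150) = z - 6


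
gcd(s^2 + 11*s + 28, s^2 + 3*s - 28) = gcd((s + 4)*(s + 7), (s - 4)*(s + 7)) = s + 7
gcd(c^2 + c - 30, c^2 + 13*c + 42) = c + 6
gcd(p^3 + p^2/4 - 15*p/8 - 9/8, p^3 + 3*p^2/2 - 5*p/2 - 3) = p^2 - p/2 - 3/2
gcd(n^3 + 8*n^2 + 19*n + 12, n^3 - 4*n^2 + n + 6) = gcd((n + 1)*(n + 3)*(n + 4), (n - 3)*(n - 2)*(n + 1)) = n + 1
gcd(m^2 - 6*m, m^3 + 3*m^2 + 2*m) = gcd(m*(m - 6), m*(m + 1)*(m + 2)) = m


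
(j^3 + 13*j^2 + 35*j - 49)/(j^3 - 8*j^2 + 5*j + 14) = (j^3 + 13*j^2 + 35*j - 49)/(j^3 - 8*j^2 + 5*j + 14)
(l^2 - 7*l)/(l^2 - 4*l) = (l - 7)/(l - 4)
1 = 1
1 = 1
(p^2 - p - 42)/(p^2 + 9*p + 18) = (p - 7)/(p + 3)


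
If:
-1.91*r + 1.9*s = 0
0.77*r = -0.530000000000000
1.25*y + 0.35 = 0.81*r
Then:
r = -0.69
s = -0.69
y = -0.73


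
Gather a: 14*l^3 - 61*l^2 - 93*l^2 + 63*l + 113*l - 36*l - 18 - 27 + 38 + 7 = 14*l^3 - 154*l^2 + 140*l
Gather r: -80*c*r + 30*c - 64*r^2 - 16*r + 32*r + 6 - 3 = 30*c - 64*r^2 + r*(16 - 80*c) + 3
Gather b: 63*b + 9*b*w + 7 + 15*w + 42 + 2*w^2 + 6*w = b*(9*w + 63) + 2*w^2 + 21*w + 49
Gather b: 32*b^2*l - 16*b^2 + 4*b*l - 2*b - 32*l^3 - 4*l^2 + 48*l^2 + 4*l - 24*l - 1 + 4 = b^2*(32*l - 16) + b*(4*l - 2) - 32*l^3 + 44*l^2 - 20*l + 3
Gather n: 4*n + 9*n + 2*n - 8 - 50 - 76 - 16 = 15*n - 150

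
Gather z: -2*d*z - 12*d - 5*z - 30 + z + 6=-12*d + z*(-2*d - 4) - 24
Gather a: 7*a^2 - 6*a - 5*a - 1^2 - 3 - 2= 7*a^2 - 11*a - 6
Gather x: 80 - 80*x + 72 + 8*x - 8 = 144 - 72*x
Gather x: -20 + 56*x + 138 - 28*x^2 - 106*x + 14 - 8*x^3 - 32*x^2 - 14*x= -8*x^3 - 60*x^2 - 64*x + 132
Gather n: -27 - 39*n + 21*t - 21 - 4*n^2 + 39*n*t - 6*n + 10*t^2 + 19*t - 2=-4*n^2 + n*(39*t - 45) + 10*t^2 + 40*t - 50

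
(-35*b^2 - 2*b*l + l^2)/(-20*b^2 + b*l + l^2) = (7*b - l)/(4*b - l)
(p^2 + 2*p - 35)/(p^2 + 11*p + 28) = (p - 5)/(p + 4)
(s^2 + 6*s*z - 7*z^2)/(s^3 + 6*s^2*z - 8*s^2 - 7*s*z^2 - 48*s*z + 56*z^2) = 1/(s - 8)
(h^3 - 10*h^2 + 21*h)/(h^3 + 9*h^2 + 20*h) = (h^2 - 10*h + 21)/(h^2 + 9*h + 20)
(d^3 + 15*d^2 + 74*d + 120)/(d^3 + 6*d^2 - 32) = (d^2 + 11*d + 30)/(d^2 + 2*d - 8)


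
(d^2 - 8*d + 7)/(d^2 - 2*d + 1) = (d - 7)/(d - 1)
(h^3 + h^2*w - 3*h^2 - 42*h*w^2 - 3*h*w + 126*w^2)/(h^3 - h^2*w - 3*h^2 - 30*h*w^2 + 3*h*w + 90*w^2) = (h + 7*w)/(h + 5*w)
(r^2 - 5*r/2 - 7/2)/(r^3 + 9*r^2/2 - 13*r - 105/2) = (r + 1)/(r^2 + 8*r + 15)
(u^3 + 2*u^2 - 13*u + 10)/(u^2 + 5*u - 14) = (u^2 + 4*u - 5)/(u + 7)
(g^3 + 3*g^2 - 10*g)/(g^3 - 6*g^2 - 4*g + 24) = g*(g + 5)/(g^2 - 4*g - 12)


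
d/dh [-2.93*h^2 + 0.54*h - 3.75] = 0.54 - 5.86*h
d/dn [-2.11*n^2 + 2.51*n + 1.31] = 2.51 - 4.22*n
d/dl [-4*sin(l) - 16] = -4*cos(l)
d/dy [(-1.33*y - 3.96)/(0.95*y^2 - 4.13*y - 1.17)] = (1.2635*y^2 + 7.524*y - 14.7987)/(0.9025*y^4 - 7.847*y^3 + 14.8339*y^2 + 9.6642*y + 1.3689)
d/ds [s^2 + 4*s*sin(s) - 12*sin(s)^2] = 4*s*cos(s) + 2*s + 4*sin(s) - 12*sin(2*s)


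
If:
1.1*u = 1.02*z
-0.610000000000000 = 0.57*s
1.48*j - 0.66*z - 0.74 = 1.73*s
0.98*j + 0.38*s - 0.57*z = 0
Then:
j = -4.58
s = -1.07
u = -7.97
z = -8.59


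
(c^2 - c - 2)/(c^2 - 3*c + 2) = (c + 1)/(c - 1)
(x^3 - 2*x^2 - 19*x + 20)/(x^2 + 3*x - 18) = (x^3 - 2*x^2 - 19*x + 20)/(x^2 + 3*x - 18)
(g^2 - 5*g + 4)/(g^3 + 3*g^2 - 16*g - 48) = (g - 1)/(g^2 + 7*g + 12)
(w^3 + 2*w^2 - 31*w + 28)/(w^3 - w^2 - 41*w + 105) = (w^2 - 5*w + 4)/(w^2 - 8*w + 15)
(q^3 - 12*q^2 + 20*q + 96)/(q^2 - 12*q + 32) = (q^2 - 4*q - 12)/(q - 4)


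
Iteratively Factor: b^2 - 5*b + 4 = (b - 1)*(b - 4)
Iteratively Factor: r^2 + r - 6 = (r + 3)*(r - 2)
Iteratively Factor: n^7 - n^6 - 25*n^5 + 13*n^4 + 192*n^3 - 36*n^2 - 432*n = (n + 2)*(n^6 - 3*n^5 - 19*n^4 + 51*n^3 + 90*n^2 - 216*n) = (n + 2)*(n + 3)*(n^5 - 6*n^4 - n^3 + 54*n^2 - 72*n) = (n + 2)*(n + 3)^2*(n^4 - 9*n^3 + 26*n^2 - 24*n) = (n - 2)*(n + 2)*(n + 3)^2*(n^3 - 7*n^2 + 12*n) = n*(n - 2)*(n + 2)*(n + 3)^2*(n^2 - 7*n + 12) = n*(n - 3)*(n - 2)*(n + 2)*(n + 3)^2*(n - 4)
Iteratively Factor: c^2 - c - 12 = (c - 4)*(c + 3)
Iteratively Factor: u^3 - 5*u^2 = (u - 5)*(u^2) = u*(u - 5)*(u)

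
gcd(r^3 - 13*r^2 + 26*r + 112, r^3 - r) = 1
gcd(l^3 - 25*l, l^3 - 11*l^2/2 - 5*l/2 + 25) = l - 5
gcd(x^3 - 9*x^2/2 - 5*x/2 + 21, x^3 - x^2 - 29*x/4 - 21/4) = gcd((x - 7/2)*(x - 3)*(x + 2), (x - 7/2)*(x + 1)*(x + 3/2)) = x - 7/2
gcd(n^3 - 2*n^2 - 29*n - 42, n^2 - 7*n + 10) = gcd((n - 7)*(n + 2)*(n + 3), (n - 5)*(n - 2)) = 1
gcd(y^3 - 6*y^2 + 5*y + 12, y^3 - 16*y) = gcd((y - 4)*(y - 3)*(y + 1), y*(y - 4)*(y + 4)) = y - 4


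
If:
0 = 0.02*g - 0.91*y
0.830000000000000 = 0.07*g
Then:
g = 11.86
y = 0.26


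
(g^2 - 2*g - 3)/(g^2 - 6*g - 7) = (g - 3)/(g - 7)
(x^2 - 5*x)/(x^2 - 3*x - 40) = x*(5 - x)/(-x^2 + 3*x + 40)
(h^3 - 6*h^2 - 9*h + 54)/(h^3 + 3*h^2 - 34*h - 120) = (h^2 - 9)/(h^2 + 9*h + 20)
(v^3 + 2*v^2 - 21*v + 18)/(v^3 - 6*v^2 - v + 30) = (v^2 + 5*v - 6)/(v^2 - 3*v - 10)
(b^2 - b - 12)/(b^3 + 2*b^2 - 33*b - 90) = (b - 4)/(b^2 - b - 30)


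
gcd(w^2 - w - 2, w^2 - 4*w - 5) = w + 1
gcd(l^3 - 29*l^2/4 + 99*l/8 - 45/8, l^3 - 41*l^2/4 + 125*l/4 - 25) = l - 5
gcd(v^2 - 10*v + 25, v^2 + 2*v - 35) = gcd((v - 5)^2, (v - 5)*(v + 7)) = v - 5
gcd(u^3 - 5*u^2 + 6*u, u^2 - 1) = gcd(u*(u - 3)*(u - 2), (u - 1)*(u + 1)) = 1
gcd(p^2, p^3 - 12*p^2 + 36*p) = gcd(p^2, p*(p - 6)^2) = p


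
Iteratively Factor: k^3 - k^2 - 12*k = (k)*(k^2 - k - 12) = k*(k - 4)*(k + 3)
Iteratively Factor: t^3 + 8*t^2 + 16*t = (t + 4)*(t^2 + 4*t) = t*(t + 4)*(t + 4)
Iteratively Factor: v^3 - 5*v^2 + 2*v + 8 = (v + 1)*(v^2 - 6*v + 8) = (v - 2)*(v + 1)*(v - 4)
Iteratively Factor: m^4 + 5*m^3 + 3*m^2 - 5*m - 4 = (m + 1)*(m^3 + 4*m^2 - m - 4) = (m + 1)*(m + 4)*(m^2 - 1) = (m - 1)*(m + 1)*(m + 4)*(m + 1)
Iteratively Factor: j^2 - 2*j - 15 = (j + 3)*(j - 5)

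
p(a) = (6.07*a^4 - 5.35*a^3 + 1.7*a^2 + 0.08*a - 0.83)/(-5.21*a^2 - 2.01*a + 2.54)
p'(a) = (10.42*a + 2.01)*(6.07*a^4 - 5.35*a^3 + 1.7*a^2 + 0.08*a - 0.83)/(-5.21*a^2 - 2.01*a + 2.54)^2 + (24.28*a^3 - 16.05*a^2 + 3.4*a + 0.08)/(-5.21*a^2 - 2.01*a + 2.54)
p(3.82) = -12.55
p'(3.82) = -7.49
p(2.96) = -6.96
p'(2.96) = -5.51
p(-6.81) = -65.76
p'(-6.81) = 17.31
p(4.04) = -14.25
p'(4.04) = -7.99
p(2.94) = -6.85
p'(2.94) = -5.47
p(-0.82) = 8.67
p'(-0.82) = -122.00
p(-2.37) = -12.35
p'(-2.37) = 6.43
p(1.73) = -1.88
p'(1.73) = -2.78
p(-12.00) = -187.06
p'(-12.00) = 29.43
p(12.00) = -151.42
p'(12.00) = -26.49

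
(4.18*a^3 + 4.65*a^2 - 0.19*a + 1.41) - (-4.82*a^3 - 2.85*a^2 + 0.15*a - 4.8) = 9.0*a^3 + 7.5*a^2 - 0.34*a + 6.21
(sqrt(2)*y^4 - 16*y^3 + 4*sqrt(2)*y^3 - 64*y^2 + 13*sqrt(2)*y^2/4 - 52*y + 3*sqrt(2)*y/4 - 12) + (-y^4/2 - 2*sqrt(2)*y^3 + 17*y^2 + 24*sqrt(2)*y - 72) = -y^4/2 + sqrt(2)*y^4 - 16*y^3 + 2*sqrt(2)*y^3 - 47*y^2 + 13*sqrt(2)*y^2/4 - 52*y + 99*sqrt(2)*y/4 - 84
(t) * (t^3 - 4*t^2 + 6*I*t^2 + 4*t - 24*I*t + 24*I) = t^4 - 4*t^3 + 6*I*t^3 + 4*t^2 - 24*I*t^2 + 24*I*t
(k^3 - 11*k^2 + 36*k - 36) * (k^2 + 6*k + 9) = k^5 - 5*k^4 - 21*k^3 + 81*k^2 + 108*k - 324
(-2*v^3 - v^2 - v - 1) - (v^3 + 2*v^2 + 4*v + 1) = -3*v^3 - 3*v^2 - 5*v - 2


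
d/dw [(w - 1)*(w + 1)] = 2*w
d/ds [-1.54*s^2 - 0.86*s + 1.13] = -3.08*s - 0.86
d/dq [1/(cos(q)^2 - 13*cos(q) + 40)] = (2*cos(q) - 13)*sin(q)/(cos(q)^2 - 13*cos(q) + 40)^2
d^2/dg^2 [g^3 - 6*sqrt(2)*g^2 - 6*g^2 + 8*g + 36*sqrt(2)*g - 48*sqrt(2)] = 6*g - 12*sqrt(2) - 12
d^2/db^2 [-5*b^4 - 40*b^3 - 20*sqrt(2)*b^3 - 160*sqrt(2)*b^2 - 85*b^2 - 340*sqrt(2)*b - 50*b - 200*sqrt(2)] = -60*b^2 - 240*b - 120*sqrt(2)*b - 320*sqrt(2) - 170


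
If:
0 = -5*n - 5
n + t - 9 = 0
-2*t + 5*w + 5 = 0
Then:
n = -1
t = 10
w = 3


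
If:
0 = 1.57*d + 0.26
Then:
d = -0.17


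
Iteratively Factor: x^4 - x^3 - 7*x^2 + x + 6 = (x + 1)*(x^3 - 2*x^2 - 5*x + 6) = (x - 3)*(x + 1)*(x^2 + x - 2) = (x - 3)*(x - 1)*(x + 1)*(x + 2)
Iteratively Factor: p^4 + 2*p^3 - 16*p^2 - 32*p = (p + 4)*(p^3 - 2*p^2 - 8*p) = (p - 4)*(p + 4)*(p^2 + 2*p) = p*(p - 4)*(p + 4)*(p + 2)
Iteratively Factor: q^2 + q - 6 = (q - 2)*(q + 3)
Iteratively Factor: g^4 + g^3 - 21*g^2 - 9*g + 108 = (g + 3)*(g^3 - 2*g^2 - 15*g + 36) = (g - 3)*(g + 3)*(g^2 + g - 12) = (g - 3)*(g + 3)*(g + 4)*(g - 3)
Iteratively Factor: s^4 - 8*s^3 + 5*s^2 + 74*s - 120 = (s - 2)*(s^3 - 6*s^2 - 7*s + 60) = (s - 2)*(s + 3)*(s^2 - 9*s + 20) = (s - 5)*(s - 2)*(s + 3)*(s - 4)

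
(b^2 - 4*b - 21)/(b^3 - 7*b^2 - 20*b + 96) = (b^2 - 4*b - 21)/(b^3 - 7*b^2 - 20*b + 96)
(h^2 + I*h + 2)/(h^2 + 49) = (h^2 + I*h + 2)/(h^2 + 49)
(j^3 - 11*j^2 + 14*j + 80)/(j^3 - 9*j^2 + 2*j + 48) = (j - 5)/(j - 3)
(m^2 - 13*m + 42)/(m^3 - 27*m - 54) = (m - 7)/(m^2 + 6*m + 9)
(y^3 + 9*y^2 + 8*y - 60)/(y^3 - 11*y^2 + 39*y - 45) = (y^3 + 9*y^2 + 8*y - 60)/(y^3 - 11*y^2 + 39*y - 45)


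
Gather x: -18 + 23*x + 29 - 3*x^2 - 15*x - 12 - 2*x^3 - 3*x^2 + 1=-2*x^3 - 6*x^2 + 8*x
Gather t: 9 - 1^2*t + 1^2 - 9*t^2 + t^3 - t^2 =t^3 - 10*t^2 - t + 10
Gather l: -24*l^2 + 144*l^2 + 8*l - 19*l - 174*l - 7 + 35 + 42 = 120*l^2 - 185*l + 70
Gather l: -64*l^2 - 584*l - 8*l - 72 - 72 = -64*l^2 - 592*l - 144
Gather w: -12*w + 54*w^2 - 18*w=54*w^2 - 30*w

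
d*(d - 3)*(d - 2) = d^3 - 5*d^2 + 6*d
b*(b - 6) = b^2 - 6*b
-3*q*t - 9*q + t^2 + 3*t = (-3*q + t)*(t + 3)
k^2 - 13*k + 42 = (k - 7)*(k - 6)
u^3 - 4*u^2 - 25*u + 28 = (u - 7)*(u - 1)*(u + 4)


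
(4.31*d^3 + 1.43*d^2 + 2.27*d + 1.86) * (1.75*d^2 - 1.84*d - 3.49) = 7.5425*d^5 - 5.4279*d^4 - 13.7006*d^3 - 5.9125*d^2 - 11.3447*d - 6.4914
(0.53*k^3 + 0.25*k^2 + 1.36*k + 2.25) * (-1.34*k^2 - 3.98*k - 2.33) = -0.7102*k^5 - 2.4444*k^4 - 4.0523*k^3 - 9.0103*k^2 - 12.1238*k - 5.2425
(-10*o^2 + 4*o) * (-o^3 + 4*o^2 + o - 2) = 10*o^5 - 44*o^4 + 6*o^3 + 24*o^2 - 8*o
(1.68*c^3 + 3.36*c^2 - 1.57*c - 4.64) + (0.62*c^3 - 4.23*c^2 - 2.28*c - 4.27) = 2.3*c^3 - 0.870000000000001*c^2 - 3.85*c - 8.91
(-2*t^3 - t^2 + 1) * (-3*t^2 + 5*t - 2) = 6*t^5 - 7*t^4 - t^3 - t^2 + 5*t - 2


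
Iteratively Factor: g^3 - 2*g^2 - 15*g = (g + 3)*(g^2 - 5*g) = (g - 5)*(g + 3)*(g)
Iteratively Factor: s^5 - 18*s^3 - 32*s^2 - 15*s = (s + 1)*(s^4 - s^3 - 17*s^2 - 15*s) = (s + 1)^2*(s^3 - 2*s^2 - 15*s) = (s - 5)*(s + 1)^2*(s^2 + 3*s) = s*(s - 5)*(s + 1)^2*(s + 3)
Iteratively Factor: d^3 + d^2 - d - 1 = (d + 1)*(d^2 - 1) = (d - 1)*(d + 1)*(d + 1)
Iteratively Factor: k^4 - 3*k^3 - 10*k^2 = (k)*(k^3 - 3*k^2 - 10*k) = k^2*(k^2 - 3*k - 10) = k^2*(k - 5)*(k + 2)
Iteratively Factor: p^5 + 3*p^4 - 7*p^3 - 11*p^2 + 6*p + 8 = (p - 2)*(p^4 + 5*p^3 + 3*p^2 - 5*p - 4) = (p - 2)*(p + 4)*(p^3 + p^2 - p - 1) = (p - 2)*(p - 1)*(p + 4)*(p^2 + 2*p + 1) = (p - 2)*(p - 1)*(p + 1)*(p + 4)*(p + 1)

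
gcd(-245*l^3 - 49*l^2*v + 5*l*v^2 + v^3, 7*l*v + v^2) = 7*l + v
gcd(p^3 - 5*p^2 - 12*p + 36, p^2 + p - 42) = p - 6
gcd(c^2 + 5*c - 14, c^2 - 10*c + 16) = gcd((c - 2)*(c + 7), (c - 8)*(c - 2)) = c - 2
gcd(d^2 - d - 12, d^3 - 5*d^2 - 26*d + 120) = d - 4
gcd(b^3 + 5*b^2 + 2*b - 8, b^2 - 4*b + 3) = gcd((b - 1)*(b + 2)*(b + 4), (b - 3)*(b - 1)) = b - 1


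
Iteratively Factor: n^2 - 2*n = (n - 2)*(n)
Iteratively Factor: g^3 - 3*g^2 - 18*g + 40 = (g - 5)*(g^2 + 2*g - 8) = (g - 5)*(g - 2)*(g + 4)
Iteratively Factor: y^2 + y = (y + 1)*(y)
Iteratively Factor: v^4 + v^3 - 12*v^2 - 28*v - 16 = (v - 4)*(v^3 + 5*v^2 + 8*v + 4) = (v - 4)*(v + 2)*(v^2 + 3*v + 2) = (v - 4)*(v + 1)*(v + 2)*(v + 2)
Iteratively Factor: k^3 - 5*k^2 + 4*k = (k - 4)*(k^2 - k) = (k - 4)*(k - 1)*(k)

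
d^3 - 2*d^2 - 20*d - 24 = (d - 6)*(d + 2)^2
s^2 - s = s*(s - 1)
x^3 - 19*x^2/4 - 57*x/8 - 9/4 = (x - 6)*(x + 1/2)*(x + 3/4)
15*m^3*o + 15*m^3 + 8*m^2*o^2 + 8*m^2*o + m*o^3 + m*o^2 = (3*m + o)*(5*m + o)*(m*o + m)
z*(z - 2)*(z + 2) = z^3 - 4*z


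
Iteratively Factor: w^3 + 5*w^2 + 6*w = (w + 3)*(w^2 + 2*w) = w*(w + 3)*(w + 2)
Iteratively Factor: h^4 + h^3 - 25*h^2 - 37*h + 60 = (h + 4)*(h^3 - 3*h^2 - 13*h + 15) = (h - 1)*(h + 4)*(h^2 - 2*h - 15) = (h - 1)*(h + 3)*(h + 4)*(h - 5)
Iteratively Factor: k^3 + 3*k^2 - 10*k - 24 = (k - 3)*(k^2 + 6*k + 8) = (k - 3)*(k + 2)*(k + 4)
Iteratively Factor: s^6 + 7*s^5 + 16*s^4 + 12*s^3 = (s + 2)*(s^5 + 5*s^4 + 6*s^3) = (s + 2)^2*(s^4 + 3*s^3) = s*(s + 2)^2*(s^3 + 3*s^2) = s^2*(s + 2)^2*(s^2 + 3*s) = s^2*(s + 2)^2*(s + 3)*(s)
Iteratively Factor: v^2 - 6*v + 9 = (v - 3)*(v - 3)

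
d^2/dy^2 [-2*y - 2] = 0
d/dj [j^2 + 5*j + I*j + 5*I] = 2*j + 5 + I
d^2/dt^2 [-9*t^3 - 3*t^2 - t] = -54*t - 6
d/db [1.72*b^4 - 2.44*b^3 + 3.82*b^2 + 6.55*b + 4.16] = 6.88*b^3 - 7.32*b^2 + 7.64*b + 6.55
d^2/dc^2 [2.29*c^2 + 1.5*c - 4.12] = 4.58000000000000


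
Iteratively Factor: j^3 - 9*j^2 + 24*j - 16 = (j - 1)*(j^2 - 8*j + 16) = (j - 4)*(j - 1)*(j - 4)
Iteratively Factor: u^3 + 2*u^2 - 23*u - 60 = (u + 4)*(u^2 - 2*u - 15) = (u - 5)*(u + 4)*(u + 3)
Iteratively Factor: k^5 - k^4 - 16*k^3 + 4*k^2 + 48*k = (k - 4)*(k^4 + 3*k^3 - 4*k^2 - 12*k) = k*(k - 4)*(k^3 + 3*k^2 - 4*k - 12) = k*(k - 4)*(k - 2)*(k^2 + 5*k + 6) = k*(k - 4)*(k - 2)*(k + 3)*(k + 2)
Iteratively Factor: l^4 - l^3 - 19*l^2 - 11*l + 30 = (l - 1)*(l^3 - 19*l - 30) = (l - 1)*(l + 3)*(l^2 - 3*l - 10) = (l - 1)*(l + 2)*(l + 3)*(l - 5)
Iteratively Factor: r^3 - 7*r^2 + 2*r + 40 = (r + 2)*(r^2 - 9*r + 20) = (r - 4)*(r + 2)*(r - 5)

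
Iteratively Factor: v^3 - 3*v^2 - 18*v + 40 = (v + 4)*(v^2 - 7*v + 10) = (v - 2)*(v + 4)*(v - 5)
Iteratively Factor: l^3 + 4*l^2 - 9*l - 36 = (l + 4)*(l^2 - 9) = (l - 3)*(l + 4)*(l + 3)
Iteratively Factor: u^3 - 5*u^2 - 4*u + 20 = (u - 5)*(u^2 - 4) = (u - 5)*(u + 2)*(u - 2)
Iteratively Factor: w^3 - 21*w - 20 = (w - 5)*(w^2 + 5*w + 4) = (w - 5)*(w + 1)*(w + 4)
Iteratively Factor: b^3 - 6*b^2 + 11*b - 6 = (b - 3)*(b^2 - 3*b + 2) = (b - 3)*(b - 2)*(b - 1)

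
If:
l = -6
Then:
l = -6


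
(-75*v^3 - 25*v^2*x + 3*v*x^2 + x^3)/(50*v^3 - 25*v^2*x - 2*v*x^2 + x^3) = (3*v + x)/(-2*v + x)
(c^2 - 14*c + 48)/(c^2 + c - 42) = (c - 8)/(c + 7)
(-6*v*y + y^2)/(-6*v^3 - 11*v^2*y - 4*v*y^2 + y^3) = y/(v^2 + 2*v*y + y^2)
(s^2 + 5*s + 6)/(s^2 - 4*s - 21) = (s + 2)/(s - 7)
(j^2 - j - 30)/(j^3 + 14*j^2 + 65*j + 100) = (j - 6)/(j^2 + 9*j + 20)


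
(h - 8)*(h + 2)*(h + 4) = h^3 - 2*h^2 - 40*h - 64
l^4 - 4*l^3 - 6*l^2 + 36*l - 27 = (l - 3)^2*(l - 1)*(l + 3)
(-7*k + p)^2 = 49*k^2 - 14*k*p + p^2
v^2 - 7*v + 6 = (v - 6)*(v - 1)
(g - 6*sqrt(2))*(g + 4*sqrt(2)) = g^2 - 2*sqrt(2)*g - 48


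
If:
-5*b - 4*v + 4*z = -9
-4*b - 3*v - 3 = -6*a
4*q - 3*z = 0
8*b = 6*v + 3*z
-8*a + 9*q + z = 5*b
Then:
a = 2563/162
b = 149/9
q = 547/27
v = 694/81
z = 2188/81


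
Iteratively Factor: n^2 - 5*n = (n)*(n - 5)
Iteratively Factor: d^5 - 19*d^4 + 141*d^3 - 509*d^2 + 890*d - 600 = (d - 4)*(d^4 - 15*d^3 + 81*d^2 - 185*d + 150) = (d - 5)*(d - 4)*(d^3 - 10*d^2 + 31*d - 30) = (d - 5)*(d - 4)*(d - 2)*(d^2 - 8*d + 15) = (d - 5)^2*(d - 4)*(d - 2)*(d - 3)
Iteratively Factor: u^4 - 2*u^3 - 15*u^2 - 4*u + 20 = (u + 2)*(u^3 - 4*u^2 - 7*u + 10) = (u + 2)^2*(u^2 - 6*u + 5) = (u - 5)*(u + 2)^2*(u - 1)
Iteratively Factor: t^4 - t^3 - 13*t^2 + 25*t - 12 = (t + 4)*(t^3 - 5*t^2 + 7*t - 3) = (t - 3)*(t + 4)*(t^2 - 2*t + 1) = (t - 3)*(t - 1)*(t + 4)*(t - 1)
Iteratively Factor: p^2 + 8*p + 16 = (p + 4)*(p + 4)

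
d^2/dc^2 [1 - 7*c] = 0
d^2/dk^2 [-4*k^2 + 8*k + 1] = -8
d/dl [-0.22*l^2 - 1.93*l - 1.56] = -0.44*l - 1.93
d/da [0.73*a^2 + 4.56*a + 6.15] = 1.46*a + 4.56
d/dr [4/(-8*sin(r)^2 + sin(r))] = 4*(16/tan(r) - cos(r)/sin(r)^2)/(8*sin(r) - 1)^2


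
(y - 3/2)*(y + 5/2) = y^2 + y - 15/4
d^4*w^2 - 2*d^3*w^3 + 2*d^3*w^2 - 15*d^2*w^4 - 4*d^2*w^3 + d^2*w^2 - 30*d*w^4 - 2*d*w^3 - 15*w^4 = (d - 5*w)*(d + 3*w)*(d*w + w)^2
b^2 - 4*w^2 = (b - 2*w)*(b + 2*w)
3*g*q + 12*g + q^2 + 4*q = (3*g + q)*(q + 4)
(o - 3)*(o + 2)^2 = o^3 + o^2 - 8*o - 12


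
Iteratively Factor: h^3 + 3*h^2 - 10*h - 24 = (h + 2)*(h^2 + h - 12) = (h - 3)*(h + 2)*(h + 4)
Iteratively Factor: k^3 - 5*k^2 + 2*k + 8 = (k - 4)*(k^2 - k - 2) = (k - 4)*(k - 2)*(k + 1)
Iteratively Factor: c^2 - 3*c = (c - 3)*(c)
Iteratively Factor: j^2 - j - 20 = (j - 5)*(j + 4)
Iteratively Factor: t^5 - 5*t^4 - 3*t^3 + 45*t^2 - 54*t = (t)*(t^4 - 5*t^3 - 3*t^2 + 45*t - 54) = t*(t - 2)*(t^3 - 3*t^2 - 9*t + 27) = t*(t - 3)*(t - 2)*(t^2 - 9) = t*(t - 3)*(t - 2)*(t + 3)*(t - 3)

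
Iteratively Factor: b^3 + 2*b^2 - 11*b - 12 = (b + 4)*(b^2 - 2*b - 3) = (b - 3)*(b + 4)*(b + 1)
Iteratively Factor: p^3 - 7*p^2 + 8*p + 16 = (p - 4)*(p^2 - 3*p - 4) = (p - 4)*(p + 1)*(p - 4)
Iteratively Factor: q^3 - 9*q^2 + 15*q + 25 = (q - 5)*(q^2 - 4*q - 5) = (q - 5)^2*(q + 1)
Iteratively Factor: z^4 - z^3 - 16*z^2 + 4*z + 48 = (z + 3)*(z^3 - 4*z^2 - 4*z + 16) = (z + 2)*(z + 3)*(z^2 - 6*z + 8) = (z - 4)*(z + 2)*(z + 3)*(z - 2)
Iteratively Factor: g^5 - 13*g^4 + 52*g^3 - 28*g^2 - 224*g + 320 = (g - 2)*(g^4 - 11*g^3 + 30*g^2 + 32*g - 160) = (g - 5)*(g - 2)*(g^3 - 6*g^2 + 32) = (g - 5)*(g - 2)*(g + 2)*(g^2 - 8*g + 16) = (g - 5)*(g - 4)*(g - 2)*(g + 2)*(g - 4)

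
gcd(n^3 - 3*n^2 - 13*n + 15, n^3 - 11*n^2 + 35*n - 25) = n^2 - 6*n + 5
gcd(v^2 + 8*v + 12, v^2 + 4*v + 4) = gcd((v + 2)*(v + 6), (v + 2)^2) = v + 2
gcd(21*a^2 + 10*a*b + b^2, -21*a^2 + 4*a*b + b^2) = 7*a + b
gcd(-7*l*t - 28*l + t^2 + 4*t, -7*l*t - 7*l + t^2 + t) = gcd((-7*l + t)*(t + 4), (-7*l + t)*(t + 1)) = -7*l + t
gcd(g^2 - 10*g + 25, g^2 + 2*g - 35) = g - 5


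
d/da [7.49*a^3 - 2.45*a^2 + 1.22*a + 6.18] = 22.47*a^2 - 4.9*a + 1.22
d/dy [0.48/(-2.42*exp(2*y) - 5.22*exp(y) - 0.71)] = (2.3232*exp(y) + 2.5056)*exp(y)/(2.42*exp(2*y) + 5.22*exp(y) + 0.71)^2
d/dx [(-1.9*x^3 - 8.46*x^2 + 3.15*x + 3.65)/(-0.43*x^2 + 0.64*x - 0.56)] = (0.817*x^4 - 2.432*x^3 - 0.867900000000001*x^2 + 12.6142*x - 4.1)/(0.1849*x^4 - 0.5504*x^3 + 0.8912*x^2 - 0.7168*x + 0.3136)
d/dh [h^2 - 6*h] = 2*h - 6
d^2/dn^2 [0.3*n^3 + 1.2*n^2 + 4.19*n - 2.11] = 1.8*n + 2.4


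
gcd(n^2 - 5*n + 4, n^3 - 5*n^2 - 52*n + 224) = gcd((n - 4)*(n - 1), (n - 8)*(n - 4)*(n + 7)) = n - 4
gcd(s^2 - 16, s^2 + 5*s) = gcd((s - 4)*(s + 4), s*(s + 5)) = 1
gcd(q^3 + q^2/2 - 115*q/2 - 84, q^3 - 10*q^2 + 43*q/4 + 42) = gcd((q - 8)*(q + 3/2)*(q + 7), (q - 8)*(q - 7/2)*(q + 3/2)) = q^2 - 13*q/2 - 12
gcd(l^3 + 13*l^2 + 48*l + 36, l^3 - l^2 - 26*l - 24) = l + 1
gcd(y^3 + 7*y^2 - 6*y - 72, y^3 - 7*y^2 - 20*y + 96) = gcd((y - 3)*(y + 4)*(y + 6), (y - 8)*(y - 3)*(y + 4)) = y^2 + y - 12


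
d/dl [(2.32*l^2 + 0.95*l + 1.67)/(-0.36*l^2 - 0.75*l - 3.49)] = (-1.398*l^2 - 14.9912*l - 2.063)/(0.1296*l^4 + 0.54*l^3 + 3.0753*l^2 + 5.235*l + 12.1801)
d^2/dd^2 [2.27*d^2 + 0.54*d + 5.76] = 4.54000000000000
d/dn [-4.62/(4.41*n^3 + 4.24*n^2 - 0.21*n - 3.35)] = (61.1226*n^2 + 39.1776*n - 0.9702)/(4.41*n^3 + 4.24*n^2 - 0.21*n - 3.35)^2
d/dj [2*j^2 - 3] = 4*j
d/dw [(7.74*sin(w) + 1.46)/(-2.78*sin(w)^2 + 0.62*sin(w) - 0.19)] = (21.5172*sin(w)^2 + 8.1176*sin(w) - 2.3758)*cos(w)/(7.7284*sin(w)^4 - 3.4472*sin(w)^3 + 1.4408*sin(w)^2 - 0.2356*sin(w) + 0.0361)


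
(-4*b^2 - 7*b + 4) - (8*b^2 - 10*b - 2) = -12*b^2 + 3*b + 6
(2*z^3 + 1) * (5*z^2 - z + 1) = 10*z^5 - 2*z^4 + 2*z^3 + 5*z^2 - z + 1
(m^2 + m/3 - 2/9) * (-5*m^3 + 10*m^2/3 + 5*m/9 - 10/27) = -5*m^5 + 5*m^4/3 + 25*m^3/9 - 25*m^2/27 - 20*m/81 + 20/243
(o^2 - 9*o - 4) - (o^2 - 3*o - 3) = -6*o - 1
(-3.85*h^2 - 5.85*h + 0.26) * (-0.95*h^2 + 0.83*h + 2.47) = 3.6575*h^4 + 2.362*h^3 - 14.612*h^2 - 14.2337*h + 0.6422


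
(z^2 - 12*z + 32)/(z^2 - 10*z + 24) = (z - 8)/(z - 6)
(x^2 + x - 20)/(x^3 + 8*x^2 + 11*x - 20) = (x - 4)/(x^2 + 3*x - 4)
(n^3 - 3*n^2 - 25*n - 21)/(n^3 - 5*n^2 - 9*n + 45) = (n^2 - 6*n - 7)/(n^2 - 8*n + 15)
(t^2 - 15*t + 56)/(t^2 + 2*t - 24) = (t^2 - 15*t + 56)/(t^2 + 2*t - 24)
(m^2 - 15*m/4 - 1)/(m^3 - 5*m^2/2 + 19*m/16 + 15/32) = 8*(m - 4)/(8*m^2 - 22*m + 15)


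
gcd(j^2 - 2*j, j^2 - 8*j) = j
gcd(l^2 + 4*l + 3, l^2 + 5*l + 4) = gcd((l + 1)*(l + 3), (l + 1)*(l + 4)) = l + 1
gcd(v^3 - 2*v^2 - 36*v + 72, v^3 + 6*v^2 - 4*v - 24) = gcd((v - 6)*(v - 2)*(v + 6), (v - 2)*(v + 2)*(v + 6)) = v^2 + 4*v - 12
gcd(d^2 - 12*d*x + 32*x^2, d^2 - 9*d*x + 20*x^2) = -d + 4*x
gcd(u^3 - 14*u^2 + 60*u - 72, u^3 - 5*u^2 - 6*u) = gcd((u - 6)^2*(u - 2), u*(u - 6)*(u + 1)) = u - 6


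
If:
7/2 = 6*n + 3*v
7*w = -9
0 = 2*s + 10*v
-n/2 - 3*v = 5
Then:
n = 17/11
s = 635/66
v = -127/66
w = -9/7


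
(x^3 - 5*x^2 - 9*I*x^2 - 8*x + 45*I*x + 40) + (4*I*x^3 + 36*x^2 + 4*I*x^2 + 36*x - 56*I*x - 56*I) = x^3 + 4*I*x^3 + 31*x^2 - 5*I*x^2 + 28*x - 11*I*x + 40 - 56*I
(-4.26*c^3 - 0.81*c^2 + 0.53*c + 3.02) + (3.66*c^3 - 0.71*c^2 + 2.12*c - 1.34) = -0.6*c^3 - 1.52*c^2 + 2.65*c + 1.68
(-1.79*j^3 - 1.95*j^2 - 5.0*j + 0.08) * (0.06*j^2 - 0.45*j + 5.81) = -0.1074*j^5 + 0.6885*j^4 - 9.8224*j^3 - 9.0747*j^2 - 29.086*j + 0.4648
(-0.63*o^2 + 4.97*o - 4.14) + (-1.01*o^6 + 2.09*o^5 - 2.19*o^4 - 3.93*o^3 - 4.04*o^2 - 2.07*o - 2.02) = -1.01*o^6 + 2.09*o^5 - 2.19*o^4 - 3.93*o^3 - 4.67*o^2 + 2.9*o - 6.16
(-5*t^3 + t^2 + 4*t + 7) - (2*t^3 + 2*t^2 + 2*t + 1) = -7*t^3 - t^2 + 2*t + 6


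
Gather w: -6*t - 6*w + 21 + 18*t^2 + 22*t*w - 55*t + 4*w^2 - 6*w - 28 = 18*t^2 - 61*t + 4*w^2 + w*(22*t - 12) - 7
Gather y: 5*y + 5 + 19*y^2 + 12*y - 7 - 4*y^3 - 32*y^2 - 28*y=-4*y^3 - 13*y^2 - 11*y - 2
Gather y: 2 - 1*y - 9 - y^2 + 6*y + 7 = -y^2 + 5*y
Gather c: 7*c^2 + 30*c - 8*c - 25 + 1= 7*c^2 + 22*c - 24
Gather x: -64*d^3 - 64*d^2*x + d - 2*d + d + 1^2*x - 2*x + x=-64*d^3 - 64*d^2*x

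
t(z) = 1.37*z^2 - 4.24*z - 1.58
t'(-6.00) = -20.68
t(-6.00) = 73.18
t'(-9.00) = -28.90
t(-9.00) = 147.55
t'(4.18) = 7.21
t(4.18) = 4.63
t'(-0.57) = -5.80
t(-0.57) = 1.28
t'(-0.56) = -5.77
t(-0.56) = 1.22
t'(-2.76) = -11.80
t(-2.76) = 20.56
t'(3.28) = 4.75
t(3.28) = -0.75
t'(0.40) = -3.14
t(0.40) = -3.06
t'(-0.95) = -6.84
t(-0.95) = 3.68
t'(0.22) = -3.64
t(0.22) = -2.45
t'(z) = 2.74*z - 4.24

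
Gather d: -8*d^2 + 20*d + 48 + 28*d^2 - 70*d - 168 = 20*d^2 - 50*d - 120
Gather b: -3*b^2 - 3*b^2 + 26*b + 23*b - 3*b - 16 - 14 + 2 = -6*b^2 + 46*b - 28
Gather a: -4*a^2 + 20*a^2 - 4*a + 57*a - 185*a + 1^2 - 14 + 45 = 16*a^2 - 132*a + 32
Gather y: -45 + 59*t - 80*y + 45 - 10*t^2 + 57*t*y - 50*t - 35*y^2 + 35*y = -10*t^2 + 9*t - 35*y^2 + y*(57*t - 45)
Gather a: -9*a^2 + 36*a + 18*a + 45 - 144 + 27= -9*a^2 + 54*a - 72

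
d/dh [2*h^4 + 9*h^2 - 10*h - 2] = 8*h^3 + 18*h - 10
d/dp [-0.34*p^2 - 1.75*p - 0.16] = -0.68*p - 1.75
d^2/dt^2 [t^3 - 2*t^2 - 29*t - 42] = 6*t - 4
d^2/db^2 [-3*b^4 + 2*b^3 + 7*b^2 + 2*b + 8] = -36*b^2 + 12*b + 14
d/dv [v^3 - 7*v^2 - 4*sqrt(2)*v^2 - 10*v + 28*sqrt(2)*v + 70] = 3*v^2 - 14*v - 8*sqrt(2)*v - 10 + 28*sqrt(2)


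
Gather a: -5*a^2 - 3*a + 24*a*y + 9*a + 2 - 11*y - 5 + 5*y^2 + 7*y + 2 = -5*a^2 + a*(24*y + 6) + 5*y^2 - 4*y - 1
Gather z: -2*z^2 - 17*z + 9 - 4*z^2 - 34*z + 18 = -6*z^2 - 51*z + 27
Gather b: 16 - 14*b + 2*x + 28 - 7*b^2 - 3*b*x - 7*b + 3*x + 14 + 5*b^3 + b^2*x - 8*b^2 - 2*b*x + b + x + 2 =5*b^3 + b^2*(x - 15) + b*(-5*x - 20) + 6*x + 60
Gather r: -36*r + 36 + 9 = 45 - 36*r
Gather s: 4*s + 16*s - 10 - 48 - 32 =20*s - 90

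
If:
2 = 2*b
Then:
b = 1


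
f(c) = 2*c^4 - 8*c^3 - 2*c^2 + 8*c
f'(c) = 8*c^3 - 24*c^2 - 4*c + 8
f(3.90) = -11.08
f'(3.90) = 101.91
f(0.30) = 2.02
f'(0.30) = 4.86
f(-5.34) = 2744.71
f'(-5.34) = -1873.20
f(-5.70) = 3482.16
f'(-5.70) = -2230.50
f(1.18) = -2.61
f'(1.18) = -16.99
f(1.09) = -1.19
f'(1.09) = -14.51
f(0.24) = 1.70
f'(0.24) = 5.77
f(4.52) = 91.34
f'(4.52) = 238.35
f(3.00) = -48.00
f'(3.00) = -4.00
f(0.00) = 0.00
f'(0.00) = 8.00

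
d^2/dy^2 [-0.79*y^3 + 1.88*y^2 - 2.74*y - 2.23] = 3.76 - 4.74*y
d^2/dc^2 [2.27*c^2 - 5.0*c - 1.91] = 4.54000000000000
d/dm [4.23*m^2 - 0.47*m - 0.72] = 8.46*m - 0.47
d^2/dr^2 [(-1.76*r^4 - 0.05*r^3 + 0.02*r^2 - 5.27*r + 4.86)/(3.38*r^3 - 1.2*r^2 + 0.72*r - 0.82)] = (-2.8421709430404e-14*r^7 + 3.54884800000002*r^6 - 380.653704*r^5 + 776.701392*r^4 - 287.439184*r^3 - 76.463856*r^2 + 86.537976*r - 10.721552)/(38.614472*r^9 - 41.12784*r^8 + 39.278304*r^7 - 47.353944*r^6 + 28.322496*r^5 - 17.381952*r^4 + 11.442264*r^3 - 3.695904*r^2 + 1.452384*r - 0.551368)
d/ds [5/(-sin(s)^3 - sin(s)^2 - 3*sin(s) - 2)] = 5*(3*sin(s)^2 + 2*sin(s) + 3)*cos(s)/(sin(s)^3 + sin(s)^2 + 3*sin(s) + 2)^2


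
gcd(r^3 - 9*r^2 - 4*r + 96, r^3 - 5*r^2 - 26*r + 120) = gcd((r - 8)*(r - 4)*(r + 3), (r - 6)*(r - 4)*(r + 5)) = r - 4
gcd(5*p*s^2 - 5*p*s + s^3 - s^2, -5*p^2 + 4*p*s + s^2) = 5*p + s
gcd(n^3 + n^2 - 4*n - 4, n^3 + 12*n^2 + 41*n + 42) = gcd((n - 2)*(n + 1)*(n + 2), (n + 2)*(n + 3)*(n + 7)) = n + 2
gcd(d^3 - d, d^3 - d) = d^3 - d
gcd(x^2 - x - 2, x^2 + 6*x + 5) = x + 1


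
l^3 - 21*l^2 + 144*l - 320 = (l - 8)^2*(l - 5)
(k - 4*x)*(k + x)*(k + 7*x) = k^3 + 4*k^2*x - 25*k*x^2 - 28*x^3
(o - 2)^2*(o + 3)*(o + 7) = o^4 + 6*o^3 - 15*o^2 - 44*o + 84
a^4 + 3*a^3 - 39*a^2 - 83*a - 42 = (a - 6)*(a + 1)^2*(a + 7)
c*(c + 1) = c^2 + c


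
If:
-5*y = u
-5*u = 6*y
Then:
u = 0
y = 0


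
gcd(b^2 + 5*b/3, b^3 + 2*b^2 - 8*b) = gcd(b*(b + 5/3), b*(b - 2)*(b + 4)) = b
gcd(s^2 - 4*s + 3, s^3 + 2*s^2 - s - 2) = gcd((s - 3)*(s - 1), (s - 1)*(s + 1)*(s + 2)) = s - 1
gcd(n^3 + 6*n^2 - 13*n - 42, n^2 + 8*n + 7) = n + 7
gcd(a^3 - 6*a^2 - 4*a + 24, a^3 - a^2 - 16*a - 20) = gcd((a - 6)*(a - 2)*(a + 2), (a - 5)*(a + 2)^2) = a + 2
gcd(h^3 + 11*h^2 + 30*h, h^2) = h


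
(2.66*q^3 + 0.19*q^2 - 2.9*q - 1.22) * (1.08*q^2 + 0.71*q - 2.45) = 2.8728*q^5 + 2.0938*q^4 - 9.5141*q^3 - 3.8421*q^2 + 6.2388*q + 2.989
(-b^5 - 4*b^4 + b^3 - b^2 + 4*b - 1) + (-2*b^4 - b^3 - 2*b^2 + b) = -b^5 - 6*b^4 - 3*b^2 + 5*b - 1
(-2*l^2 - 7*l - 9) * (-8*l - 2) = 16*l^3 + 60*l^2 + 86*l + 18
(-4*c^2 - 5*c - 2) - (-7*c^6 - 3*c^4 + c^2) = 7*c^6 + 3*c^4 - 5*c^2 - 5*c - 2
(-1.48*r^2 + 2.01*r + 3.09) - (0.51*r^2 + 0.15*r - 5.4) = -1.99*r^2 + 1.86*r + 8.49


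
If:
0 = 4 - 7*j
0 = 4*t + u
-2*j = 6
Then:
No Solution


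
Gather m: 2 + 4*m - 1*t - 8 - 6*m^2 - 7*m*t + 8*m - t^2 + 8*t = -6*m^2 + m*(12 - 7*t) - t^2 + 7*t - 6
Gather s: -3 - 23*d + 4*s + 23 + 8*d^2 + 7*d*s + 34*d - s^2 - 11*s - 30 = 8*d^2 + 11*d - s^2 + s*(7*d - 7) - 10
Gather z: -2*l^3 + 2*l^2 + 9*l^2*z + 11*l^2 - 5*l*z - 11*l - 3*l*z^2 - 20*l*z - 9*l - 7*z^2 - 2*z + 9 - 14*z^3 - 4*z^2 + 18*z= -2*l^3 + 13*l^2 - 20*l - 14*z^3 + z^2*(-3*l - 11) + z*(9*l^2 - 25*l + 16) + 9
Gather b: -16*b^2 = -16*b^2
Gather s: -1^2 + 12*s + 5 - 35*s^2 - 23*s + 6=-35*s^2 - 11*s + 10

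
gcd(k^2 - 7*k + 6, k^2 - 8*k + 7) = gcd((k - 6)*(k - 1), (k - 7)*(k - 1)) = k - 1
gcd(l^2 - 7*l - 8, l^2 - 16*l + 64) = l - 8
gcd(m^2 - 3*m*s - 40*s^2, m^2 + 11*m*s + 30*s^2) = m + 5*s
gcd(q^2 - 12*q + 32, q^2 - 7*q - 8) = q - 8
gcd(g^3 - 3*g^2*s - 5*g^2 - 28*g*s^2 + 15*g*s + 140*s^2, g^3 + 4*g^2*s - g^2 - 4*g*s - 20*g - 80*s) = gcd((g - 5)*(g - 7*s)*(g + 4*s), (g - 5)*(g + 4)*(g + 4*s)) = g^2 + 4*g*s - 5*g - 20*s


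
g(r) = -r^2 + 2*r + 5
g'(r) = 2 - 2*r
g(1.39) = 5.85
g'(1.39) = -0.78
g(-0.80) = 2.76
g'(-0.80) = 3.60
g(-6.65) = -52.52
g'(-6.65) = 15.30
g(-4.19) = -20.94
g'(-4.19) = 10.38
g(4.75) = -8.06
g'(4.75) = -7.50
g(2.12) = 4.75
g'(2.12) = -2.24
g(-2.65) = -7.32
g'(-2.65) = 7.30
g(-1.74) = -1.51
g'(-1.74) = 5.48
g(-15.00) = -250.00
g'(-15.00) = 32.00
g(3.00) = 2.00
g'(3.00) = -4.00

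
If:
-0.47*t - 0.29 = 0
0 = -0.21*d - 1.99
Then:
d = -9.48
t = -0.62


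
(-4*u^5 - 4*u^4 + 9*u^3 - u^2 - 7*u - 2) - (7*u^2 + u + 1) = -4*u^5 - 4*u^4 + 9*u^3 - 8*u^2 - 8*u - 3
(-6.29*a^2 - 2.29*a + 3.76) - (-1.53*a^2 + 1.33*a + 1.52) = -4.76*a^2 - 3.62*a + 2.24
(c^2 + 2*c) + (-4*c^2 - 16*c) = -3*c^2 - 14*c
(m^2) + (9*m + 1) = m^2 + 9*m + 1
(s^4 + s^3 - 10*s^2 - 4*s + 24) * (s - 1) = s^5 - 11*s^3 + 6*s^2 + 28*s - 24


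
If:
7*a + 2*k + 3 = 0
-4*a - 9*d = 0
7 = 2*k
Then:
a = -10/7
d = 40/63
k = 7/2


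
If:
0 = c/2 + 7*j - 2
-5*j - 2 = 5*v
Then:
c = 14*v + 48/5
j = -v - 2/5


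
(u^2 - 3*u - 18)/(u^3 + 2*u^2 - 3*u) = (u - 6)/(u*(u - 1))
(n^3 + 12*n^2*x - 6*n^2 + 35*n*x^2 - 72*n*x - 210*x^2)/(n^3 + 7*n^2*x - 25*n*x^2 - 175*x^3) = (6 - n)/(-n + 5*x)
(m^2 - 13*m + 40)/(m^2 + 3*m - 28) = (m^2 - 13*m + 40)/(m^2 + 3*m - 28)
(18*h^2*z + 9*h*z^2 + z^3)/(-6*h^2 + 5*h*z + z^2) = z*(3*h + z)/(-h + z)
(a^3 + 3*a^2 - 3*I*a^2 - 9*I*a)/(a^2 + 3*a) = a - 3*I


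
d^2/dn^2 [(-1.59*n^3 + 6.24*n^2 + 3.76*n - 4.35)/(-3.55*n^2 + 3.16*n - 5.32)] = (-2.8421709430404e-14*n^5 + 1.13686837721616e-13*n^4 - 263.074712*n^3 + 875.638242*n^2 + 403.283256*n - 557.067656)/(44.738875*n^6 - 119.4717*n^5 + 307.48254*n^4 - 389.633056*n^3 + 460.790736*n^2 - 268.306752*n + 150.568768)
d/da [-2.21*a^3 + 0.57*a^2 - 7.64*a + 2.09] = -6.63*a^2 + 1.14*a - 7.64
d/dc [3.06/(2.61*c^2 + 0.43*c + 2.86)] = (-15.9732*c - 1.3158)/(2.61*c^2 + 0.43*c + 2.86)^2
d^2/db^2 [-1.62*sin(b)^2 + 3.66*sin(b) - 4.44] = -3.66*sin(b) - 3.24*cos(2*b)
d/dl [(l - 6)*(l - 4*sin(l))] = l + (6 - l)*(4*cos(l) - 1) - 4*sin(l)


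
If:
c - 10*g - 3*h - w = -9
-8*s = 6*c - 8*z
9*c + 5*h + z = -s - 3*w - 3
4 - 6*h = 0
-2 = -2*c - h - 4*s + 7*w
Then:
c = -104*z/219 - 484/657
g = 4171/6570 - 122*z/1095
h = 2/3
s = 99*z/73 + 121/219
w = 140*z/219 - 56/657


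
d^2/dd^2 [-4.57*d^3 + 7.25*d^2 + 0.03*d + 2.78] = 14.5 - 27.42*d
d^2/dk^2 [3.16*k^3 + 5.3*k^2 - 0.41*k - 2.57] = 18.96*k + 10.6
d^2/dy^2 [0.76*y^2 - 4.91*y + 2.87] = 1.52000000000000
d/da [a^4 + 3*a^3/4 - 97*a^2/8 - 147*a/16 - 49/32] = 4*a^3 + 9*a^2/4 - 97*a/4 - 147/16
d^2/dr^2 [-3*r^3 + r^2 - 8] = 2 - 18*r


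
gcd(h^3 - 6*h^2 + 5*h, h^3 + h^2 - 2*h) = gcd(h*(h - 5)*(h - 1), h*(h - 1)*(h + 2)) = h^2 - h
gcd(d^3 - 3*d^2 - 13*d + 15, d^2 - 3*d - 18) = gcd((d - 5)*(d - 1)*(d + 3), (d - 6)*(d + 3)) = d + 3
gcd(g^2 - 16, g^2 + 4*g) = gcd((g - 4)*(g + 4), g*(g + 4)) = g + 4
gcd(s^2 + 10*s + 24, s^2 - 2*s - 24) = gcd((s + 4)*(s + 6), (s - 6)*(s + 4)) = s + 4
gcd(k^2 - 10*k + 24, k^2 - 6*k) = k - 6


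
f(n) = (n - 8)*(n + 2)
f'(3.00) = 0.00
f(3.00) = -25.00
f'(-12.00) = -30.00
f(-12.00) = 200.00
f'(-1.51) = -9.02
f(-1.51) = -4.66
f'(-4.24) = -14.48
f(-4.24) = 27.42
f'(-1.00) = -8.00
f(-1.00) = -9.00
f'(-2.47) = -10.94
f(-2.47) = 4.92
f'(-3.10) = -12.20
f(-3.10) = 12.21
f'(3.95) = 1.90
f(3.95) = -24.10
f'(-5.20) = -16.40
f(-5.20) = 42.24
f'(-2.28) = -10.56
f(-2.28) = 2.88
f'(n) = 2*n - 6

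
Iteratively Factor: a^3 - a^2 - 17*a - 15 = (a - 5)*(a^2 + 4*a + 3) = (a - 5)*(a + 1)*(a + 3)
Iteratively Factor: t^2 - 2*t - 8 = (t + 2)*(t - 4)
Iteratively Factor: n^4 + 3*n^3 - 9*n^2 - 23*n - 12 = (n + 1)*(n^3 + 2*n^2 - 11*n - 12) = (n - 3)*(n + 1)*(n^2 + 5*n + 4) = (n - 3)*(n + 1)*(n + 4)*(n + 1)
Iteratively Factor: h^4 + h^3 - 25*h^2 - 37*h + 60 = (h - 1)*(h^3 + 2*h^2 - 23*h - 60) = (h - 1)*(h + 4)*(h^2 - 2*h - 15) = (h - 1)*(h + 3)*(h + 4)*(h - 5)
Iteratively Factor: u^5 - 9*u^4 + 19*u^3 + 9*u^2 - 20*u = (u - 1)*(u^4 - 8*u^3 + 11*u^2 + 20*u) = (u - 4)*(u - 1)*(u^3 - 4*u^2 - 5*u) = (u - 4)*(u - 1)*(u + 1)*(u^2 - 5*u) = u*(u - 4)*(u - 1)*(u + 1)*(u - 5)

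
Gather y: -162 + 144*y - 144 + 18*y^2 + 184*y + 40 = 18*y^2 + 328*y - 266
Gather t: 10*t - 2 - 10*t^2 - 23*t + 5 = -10*t^2 - 13*t + 3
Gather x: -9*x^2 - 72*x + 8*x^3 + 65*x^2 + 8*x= 8*x^3 + 56*x^2 - 64*x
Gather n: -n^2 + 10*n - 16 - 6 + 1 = -n^2 + 10*n - 21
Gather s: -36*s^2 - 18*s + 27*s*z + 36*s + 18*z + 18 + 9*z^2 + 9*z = -36*s^2 + s*(27*z + 18) + 9*z^2 + 27*z + 18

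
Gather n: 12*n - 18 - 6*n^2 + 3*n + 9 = -6*n^2 + 15*n - 9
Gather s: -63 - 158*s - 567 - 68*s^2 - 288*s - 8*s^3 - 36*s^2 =-8*s^3 - 104*s^2 - 446*s - 630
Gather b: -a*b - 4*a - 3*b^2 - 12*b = -4*a - 3*b^2 + b*(-a - 12)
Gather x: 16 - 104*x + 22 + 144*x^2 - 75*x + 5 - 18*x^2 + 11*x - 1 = 126*x^2 - 168*x + 42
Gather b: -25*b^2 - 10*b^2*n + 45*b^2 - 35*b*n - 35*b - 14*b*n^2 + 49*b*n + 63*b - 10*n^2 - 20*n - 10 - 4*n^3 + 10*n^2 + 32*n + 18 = b^2*(20 - 10*n) + b*(-14*n^2 + 14*n + 28) - 4*n^3 + 12*n + 8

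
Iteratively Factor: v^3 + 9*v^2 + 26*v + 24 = (v + 3)*(v^2 + 6*v + 8) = (v + 3)*(v + 4)*(v + 2)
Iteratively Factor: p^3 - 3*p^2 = (p - 3)*(p^2) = p*(p - 3)*(p)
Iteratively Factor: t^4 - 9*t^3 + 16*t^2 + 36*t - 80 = (t + 2)*(t^3 - 11*t^2 + 38*t - 40) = (t - 4)*(t + 2)*(t^2 - 7*t + 10) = (t - 5)*(t - 4)*(t + 2)*(t - 2)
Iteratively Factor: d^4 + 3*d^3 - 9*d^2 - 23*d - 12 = (d + 1)*(d^3 + 2*d^2 - 11*d - 12) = (d - 3)*(d + 1)*(d^2 + 5*d + 4) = (d - 3)*(d + 1)*(d + 4)*(d + 1)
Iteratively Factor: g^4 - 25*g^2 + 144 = (g - 3)*(g^3 + 3*g^2 - 16*g - 48) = (g - 3)*(g + 4)*(g^2 - g - 12) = (g - 3)*(g + 3)*(g + 4)*(g - 4)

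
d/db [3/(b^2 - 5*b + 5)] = 3*(5 - 2*b)/(b^2 - 5*b + 5)^2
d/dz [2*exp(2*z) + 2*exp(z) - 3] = (4*exp(z) + 2)*exp(z)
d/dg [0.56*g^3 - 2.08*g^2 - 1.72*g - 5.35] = 1.68*g^2 - 4.16*g - 1.72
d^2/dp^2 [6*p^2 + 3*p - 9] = 12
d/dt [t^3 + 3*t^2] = 3*t*(t + 2)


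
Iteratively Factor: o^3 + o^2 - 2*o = (o)*(o^2 + o - 2) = o*(o + 2)*(o - 1)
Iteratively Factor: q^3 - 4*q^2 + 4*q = (q)*(q^2 - 4*q + 4) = q*(q - 2)*(q - 2)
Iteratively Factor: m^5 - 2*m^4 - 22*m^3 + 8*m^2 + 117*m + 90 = (m + 2)*(m^4 - 4*m^3 - 14*m^2 + 36*m + 45) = (m - 3)*(m + 2)*(m^3 - m^2 - 17*m - 15) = (m - 3)*(m + 2)*(m + 3)*(m^2 - 4*m - 5) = (m - 3)*(m + 1)*(m + 2)*(m + 3)*(m - 5)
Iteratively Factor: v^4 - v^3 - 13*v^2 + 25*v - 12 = (v - 3)*(v^3 + 2*v^2 - 7*v + 4) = (v - 3)*(v + 4)*(v^2 - 2*v + 1) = (v - 3)*(v - 1)*(v + 4)*(v - 1)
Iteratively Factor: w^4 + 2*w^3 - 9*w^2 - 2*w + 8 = (w + 4)*(w^3 - 2*w^2 - w + 2) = (w - 2)*(w + 4)*(w^2 - 1) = (w - 2)*(w + 1)*(w + 4)*(w - 1)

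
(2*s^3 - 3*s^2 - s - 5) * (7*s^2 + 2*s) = 14*s^5 - 17*s^4 - 13*s^3 - 37*s^2 - 10*s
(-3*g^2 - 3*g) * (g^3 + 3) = -3*g^5 - 3*g^4 - 9*g^2 - 9*g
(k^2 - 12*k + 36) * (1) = k^2 - 12*k + 36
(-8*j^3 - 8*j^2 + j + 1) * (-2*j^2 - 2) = 16*j^5 + 16*j^4 + 14*j^3 + 14*j^2 - 2*j - 2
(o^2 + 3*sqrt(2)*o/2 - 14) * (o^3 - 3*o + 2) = o^5 + 3*sqrt(2)*o^4/2 - 17*o^3 - 9*sqrt(2)*o^2/2 + 2*o^2 + 3*sqrt(2)*o + 42*o - 28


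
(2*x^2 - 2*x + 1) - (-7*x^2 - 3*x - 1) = 9*x^2 + x + 2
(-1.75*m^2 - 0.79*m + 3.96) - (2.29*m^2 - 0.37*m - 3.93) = -4.04*m^2 - 0.42*m + 7.89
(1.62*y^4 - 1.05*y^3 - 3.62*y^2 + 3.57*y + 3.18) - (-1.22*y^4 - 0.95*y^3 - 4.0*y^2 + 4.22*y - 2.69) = 2.84*y^4 - 0.1*y^3 + 0.38*y^2 - 0.65*y + 5.87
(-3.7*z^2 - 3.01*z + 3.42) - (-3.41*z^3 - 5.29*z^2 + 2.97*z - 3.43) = 3.41*z^3 + 1.59*z^2 - 5.98*z + 6.85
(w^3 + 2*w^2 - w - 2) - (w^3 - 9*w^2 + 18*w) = 11*w^2 - 19*w - 2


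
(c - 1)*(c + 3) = c^2 + 2*c - 3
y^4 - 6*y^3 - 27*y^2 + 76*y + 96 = (y - 8)*(y - 3)*(y + 1)*(y + 4)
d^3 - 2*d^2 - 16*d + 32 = (d - 4)*(d - 2)*(d + 4)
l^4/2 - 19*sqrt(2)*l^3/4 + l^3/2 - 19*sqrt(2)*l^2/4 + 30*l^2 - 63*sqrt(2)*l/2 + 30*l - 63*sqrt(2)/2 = (l/2 + 1/2)*(l - 7*sqrt(2)/2)*(l - 3*sqrt(2))^2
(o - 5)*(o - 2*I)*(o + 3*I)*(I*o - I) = I*o^4 - o^3 - 6*I*o^3 + 6*o^2 + 11*I*o^2 - 5*o - 36*I*o + 30*I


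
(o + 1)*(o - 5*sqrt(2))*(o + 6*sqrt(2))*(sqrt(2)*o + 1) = sqrt(2)*o^4 + sqrt(2)*o^3 + 3*o^3 - 59*sqrt(2)*o^2 + 3*o^2 - 59*sqrt(2)*o - 60*o - 60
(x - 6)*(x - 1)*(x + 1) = x^3 - 6*x^2 - x + 6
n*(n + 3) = n^2 + 3*n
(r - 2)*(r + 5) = r^2 + 3*r - 10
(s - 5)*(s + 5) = s^2 - 25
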